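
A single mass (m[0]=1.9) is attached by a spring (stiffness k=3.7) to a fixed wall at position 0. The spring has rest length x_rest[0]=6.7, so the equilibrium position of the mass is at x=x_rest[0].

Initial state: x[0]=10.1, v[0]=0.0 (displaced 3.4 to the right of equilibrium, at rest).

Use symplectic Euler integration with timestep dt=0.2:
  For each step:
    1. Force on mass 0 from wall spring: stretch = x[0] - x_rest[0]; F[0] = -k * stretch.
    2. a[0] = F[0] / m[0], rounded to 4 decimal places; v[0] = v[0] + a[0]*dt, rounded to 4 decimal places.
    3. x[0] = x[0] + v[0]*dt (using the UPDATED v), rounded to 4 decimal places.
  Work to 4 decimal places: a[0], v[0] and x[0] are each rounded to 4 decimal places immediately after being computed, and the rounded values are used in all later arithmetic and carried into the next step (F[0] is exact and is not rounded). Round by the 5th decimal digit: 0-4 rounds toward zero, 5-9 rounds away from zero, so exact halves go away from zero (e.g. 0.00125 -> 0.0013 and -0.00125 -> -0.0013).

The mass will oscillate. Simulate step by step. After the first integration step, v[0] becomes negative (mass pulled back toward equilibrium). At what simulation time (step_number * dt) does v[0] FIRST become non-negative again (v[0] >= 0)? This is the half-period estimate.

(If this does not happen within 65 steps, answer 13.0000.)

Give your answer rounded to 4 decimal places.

Step 0: x=[10.1000] v=[0.0000]
Step 1: x=[9.8352] v=[-1.3242]
Step 2: x=[9.3261] v=[-2.5453]
Step 3: x=[8.6125] v=[-3.5681]
Step 4: x=[7.7499] v=[-4.3130]
Step 5: x=[6.8055] v=[-4.7219]
Step 6: x=[5.8529] v=[-4.7630]
Step 7: x=[4.9663] v=[-4.4331]
Step 8: x=[4.2147] v=[-3.7579]
Step 9: x=[3.6567] v=[-2.7899]
Step 10: x=[3.3358] v=[-1.6046]
Step 11: x=[3.2769] v=[-0.2943]
Step 12: x=[3.4847] v=[1.0389]
First v>=0 after going negative at step 12, time=2.4000

Answer: 2.4000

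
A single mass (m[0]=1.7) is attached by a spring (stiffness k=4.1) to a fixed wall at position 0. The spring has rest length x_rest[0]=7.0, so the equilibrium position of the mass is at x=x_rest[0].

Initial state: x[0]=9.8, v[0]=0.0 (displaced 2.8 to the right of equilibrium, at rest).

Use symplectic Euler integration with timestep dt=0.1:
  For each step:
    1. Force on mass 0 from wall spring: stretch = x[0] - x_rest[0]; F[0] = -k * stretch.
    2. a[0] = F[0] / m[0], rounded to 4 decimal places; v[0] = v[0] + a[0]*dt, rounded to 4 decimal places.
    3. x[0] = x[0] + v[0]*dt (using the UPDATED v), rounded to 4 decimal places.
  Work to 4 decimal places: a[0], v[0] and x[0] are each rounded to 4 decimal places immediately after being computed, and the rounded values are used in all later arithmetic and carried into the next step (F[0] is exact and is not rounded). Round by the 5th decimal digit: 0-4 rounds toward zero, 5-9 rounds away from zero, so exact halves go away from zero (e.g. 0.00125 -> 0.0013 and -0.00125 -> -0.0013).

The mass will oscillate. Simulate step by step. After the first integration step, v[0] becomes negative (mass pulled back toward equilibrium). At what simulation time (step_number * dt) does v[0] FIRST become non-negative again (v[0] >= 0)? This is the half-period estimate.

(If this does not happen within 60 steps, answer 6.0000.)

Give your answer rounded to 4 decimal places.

Step 0: x=[9.8000] v=[0.0000]
Step 1: x=[9.7325] v=[-0.6753]
Step 2: x=[9.5991] v=[-1.3343]
Step 3: x=[9.4030] v=[-1.9611]
Step 4: x=[9.1489] v=[-2.5407]
Step 5: x=[8.8430] v=[-3.0590]
Step 6: x=[8.4927] v=[-3.5035]
Step 7: x=[8.1064] v=[-3.8635]
Step 8: x=[7.6934] v=[-4.1303]
Step 9: x=[7.2637] v=[-4.2975]
Step 10: x=[6.8276] v=[-4.3611]
Step 11: x=[6.3957] v=[-4.3195]
Step 12: x=[5.9783] v=[-4.1738]
Step 13: x=[5.5856] v=[-3.9274]
Step 14: x=[5.2270] v=[-3.5863]
Step 15: x=[4.9111] v=[-3.1587]
Step 16: x=[4.6456] v=[-2.6549]
Step 17: x=[4.4369] v=[-2.0871]
Step 18: x=[4.2900] v=[-1.4689]
Step 19: x=[4.2085] v=[-0.8153]
Step 20: x=[4.1943] v=[-0.1421]
Step 21: x=[4.2478] v=[0.5346]
First v>=0 after going negative at step 21, time=2.1000

Answer: 2.1000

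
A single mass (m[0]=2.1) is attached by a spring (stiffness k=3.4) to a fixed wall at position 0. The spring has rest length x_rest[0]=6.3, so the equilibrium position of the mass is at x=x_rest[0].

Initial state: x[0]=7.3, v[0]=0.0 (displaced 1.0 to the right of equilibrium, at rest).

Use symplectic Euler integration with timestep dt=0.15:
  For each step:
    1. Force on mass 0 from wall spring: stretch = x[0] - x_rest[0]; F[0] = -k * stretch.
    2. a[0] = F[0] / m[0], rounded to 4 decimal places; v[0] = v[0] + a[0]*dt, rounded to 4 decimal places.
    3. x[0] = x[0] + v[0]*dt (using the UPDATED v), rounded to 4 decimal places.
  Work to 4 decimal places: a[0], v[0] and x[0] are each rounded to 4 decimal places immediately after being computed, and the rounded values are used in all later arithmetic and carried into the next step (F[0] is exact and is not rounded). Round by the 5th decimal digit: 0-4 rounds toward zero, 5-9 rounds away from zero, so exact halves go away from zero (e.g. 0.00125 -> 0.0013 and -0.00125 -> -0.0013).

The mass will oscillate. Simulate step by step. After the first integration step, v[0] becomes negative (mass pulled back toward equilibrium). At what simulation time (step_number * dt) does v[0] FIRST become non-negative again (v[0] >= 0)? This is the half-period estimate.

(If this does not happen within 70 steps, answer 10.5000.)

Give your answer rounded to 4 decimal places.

Step 0: x=[7.3000] v=[0.0000]
Step 1: x=[7.2636] v=[-0.2429]
Step 2: x=[7.1921] v=[-0.4769]
Step 3: x=[7.0881] v=[-0.6936]
Step 4: x=[6.9554] v=[-0.8850]
Step 5: x=[6.7988] v=[-1.0442]
Step 6: x=[6.6240] v=[-1.1653]
Step 7: x=[6.4374] v=[-1.2440]
Step 8: x=[6.2458] v=[-1.2774]
Step 9: x=[6.0562] v=[-1.2642]
Step 10: x=[5.8755] v=[-1.2050]
Step 11: x=[5.7102] v=[-1.1019]
Step 12: x=[5.5664] v=[-0.9587]
Step 13: x=[5.4493] v=[-0.7805]
Step 14: x=[5.3632] v=[-0.5739]
Step 15: x=[5.3112] v=[-0.3464]
Step 16: x=[5.2953] v=[-0.1063]
Step 17: x=[5.3160] v=[0.1377]
First v>=0 after going negative at step 17, time=2.5500

Answer: 2.5500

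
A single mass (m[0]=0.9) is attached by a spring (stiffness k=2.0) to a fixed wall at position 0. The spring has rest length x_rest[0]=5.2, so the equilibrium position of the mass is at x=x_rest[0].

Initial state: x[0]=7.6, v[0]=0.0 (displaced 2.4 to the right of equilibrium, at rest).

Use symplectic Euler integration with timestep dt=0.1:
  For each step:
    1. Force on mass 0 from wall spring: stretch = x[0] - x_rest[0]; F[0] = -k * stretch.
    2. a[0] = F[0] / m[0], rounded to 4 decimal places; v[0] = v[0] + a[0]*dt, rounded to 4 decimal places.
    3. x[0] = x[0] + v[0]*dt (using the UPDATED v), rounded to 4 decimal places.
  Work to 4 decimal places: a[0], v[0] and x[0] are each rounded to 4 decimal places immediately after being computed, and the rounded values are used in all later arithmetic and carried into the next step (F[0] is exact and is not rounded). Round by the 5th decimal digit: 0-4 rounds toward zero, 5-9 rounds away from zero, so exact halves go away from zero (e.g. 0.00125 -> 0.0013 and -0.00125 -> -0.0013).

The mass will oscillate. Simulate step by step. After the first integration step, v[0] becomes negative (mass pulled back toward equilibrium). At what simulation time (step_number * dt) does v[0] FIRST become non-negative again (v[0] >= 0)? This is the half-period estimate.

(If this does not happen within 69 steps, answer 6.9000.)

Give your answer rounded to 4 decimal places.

Answer: 2.2000

Derivation:
Step 0: x=[7.6000] v=[0.0000]
Step 1: x=[7.5467] v=[-0.5333]
Step 2: x=[7.4412] v=[-1.0548]
Step 3: x=[7.2859] v=[-1.5528]
Step 4: x=[7.0843] v=[-2.0163]
Step 5: x=[6.8408] v=[-2.4350]
Step 6: x=[6.5608] v=[-2.7996]
Step 7: x=[6.2506] v=[-3.1020]
Step 8: x=[5.9171] v=[-3.3355]
Step 9: x=[5.5676] v=[-3.4949]
Step 10: x=[5.2099] v=[-3.5766]
Step 11: x=[4.8520] v=[-3.5788]
Step 12: x=[4.5019] v=[-3.5015]
Step 13: x=[4.1673] v=[-3.3464]
Step 14: x=[3.8556] v=[-3.1169]
Step 15: x=[3.5738] v=[-2.8181]
Step 16: x=[3.3281] v=[-2.4567]
Step 17: x=[3.1240] v=[-2.0407]
Step 18: x=[2.9661] v=[-1.5794]
Step 19: x=[2.8578] v=[-1.0830]
Step 20: x=[2.8016] v=[-0.5625]
Step 21: x=[2.7987] v=[-0.0295]
Step 22: x=[2.8491] v=[0.5041]
First v>=0 after going negative at step 22, time=2.2000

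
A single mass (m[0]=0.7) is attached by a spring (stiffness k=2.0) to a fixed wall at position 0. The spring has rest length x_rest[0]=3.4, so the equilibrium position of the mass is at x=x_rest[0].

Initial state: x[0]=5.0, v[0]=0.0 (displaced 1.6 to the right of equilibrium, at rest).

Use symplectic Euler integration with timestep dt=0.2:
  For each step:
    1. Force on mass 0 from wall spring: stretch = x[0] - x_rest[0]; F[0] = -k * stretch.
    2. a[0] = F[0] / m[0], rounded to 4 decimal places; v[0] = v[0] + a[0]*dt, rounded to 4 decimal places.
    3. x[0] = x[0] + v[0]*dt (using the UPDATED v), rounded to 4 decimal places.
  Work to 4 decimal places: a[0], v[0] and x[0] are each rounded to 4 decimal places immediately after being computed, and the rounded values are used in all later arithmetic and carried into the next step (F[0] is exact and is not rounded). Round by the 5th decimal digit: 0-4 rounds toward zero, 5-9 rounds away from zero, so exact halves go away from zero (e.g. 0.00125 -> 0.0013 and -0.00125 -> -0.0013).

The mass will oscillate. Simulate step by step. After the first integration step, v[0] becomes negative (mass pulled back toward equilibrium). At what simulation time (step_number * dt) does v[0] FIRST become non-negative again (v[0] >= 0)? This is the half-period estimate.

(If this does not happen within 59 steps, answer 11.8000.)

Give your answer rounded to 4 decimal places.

Answer: 2.0000

Derivation:
Step 0: x=[5.0000] v=[0.0000]
Step 1: x=[4.8171] v=[-0.9143]
Step 2: x=[4.4723] v=[-1.7241]
Step 3: x=[4.0049] v=[-2.3368]
Step 4: x=[3.4684] v=[-2.6825]
Step 5: x=[2.9241] v=[-2.7216]
Step 6: x=[2.4342] v=[-2.4497]
Step 7: x=[2.0546] v=[-1.8978]
Step 8: x=[1.8288] v=[-1.1290]
Step 9: x=[1.7826] v=[-0.2312]
Step 10: x=[1.9212] v=[0.6930]
First v>=0 after going negative at step 10, time=2.0000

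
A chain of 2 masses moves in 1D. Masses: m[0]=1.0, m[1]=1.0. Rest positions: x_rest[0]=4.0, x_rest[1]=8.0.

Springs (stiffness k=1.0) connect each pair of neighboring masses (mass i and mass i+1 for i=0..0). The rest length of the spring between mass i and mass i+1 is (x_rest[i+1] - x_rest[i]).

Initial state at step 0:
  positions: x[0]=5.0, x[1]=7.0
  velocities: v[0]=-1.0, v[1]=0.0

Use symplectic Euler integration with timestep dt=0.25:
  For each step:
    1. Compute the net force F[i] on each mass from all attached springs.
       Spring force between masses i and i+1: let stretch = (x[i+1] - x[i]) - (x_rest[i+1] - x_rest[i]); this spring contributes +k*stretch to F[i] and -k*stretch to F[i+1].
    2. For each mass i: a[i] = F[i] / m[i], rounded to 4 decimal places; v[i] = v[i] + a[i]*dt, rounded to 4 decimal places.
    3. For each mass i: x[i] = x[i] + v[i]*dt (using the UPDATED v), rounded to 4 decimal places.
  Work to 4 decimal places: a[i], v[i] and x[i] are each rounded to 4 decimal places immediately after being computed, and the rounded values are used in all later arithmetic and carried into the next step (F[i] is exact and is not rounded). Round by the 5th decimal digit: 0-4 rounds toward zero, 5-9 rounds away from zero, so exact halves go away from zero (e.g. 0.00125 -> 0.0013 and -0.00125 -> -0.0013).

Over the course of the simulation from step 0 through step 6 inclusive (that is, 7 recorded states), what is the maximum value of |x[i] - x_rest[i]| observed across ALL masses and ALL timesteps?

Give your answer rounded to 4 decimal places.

Step 0: x=[5.0000 7.0000] v=[-1.0000 0.0000]
Step 1: x=[4.6250 7.1250] v=[-1.5000 0.5000]
Step 2: x=[4.1563 7.3438] v=[-1.8750 0.8750]
Step 3: x=[3.6368 7.6133] v=[-2.0781 1.0781]
Step 4: x=[3.1158 7.8843] v=[-2.0840 1.0840]
Step 5: x=[2.6428 8.1073] v=[-1.8919 0.8919]
Step 6: x=[2.2614 8.2388] v=[-1.5258 0.5258]
Max displacement = 1.7386

Answer: 1.7386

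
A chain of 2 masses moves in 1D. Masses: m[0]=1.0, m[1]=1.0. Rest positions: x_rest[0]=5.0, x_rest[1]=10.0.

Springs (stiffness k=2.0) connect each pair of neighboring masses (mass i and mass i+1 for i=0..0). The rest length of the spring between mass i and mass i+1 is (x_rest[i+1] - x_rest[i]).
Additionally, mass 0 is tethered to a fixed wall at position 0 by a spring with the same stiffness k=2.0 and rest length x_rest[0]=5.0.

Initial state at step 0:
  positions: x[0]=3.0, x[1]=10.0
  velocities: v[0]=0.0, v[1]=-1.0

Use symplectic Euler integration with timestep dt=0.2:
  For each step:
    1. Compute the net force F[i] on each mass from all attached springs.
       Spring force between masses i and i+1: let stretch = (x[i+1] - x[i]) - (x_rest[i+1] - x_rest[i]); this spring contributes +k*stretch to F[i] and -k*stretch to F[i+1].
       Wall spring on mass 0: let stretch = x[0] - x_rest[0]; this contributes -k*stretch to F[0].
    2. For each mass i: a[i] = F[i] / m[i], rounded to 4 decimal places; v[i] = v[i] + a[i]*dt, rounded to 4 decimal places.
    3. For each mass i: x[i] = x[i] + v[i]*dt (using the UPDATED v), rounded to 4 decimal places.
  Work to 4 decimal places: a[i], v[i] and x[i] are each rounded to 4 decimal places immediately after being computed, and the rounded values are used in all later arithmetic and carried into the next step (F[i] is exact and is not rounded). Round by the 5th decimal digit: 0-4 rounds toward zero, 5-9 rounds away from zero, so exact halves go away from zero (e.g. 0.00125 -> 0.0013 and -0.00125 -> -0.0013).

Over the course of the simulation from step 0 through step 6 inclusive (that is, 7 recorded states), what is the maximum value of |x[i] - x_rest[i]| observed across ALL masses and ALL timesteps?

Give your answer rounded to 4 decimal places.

Answer: 2.0525

Derivation:
Step 0: x=[3.0000 10.0000] v=[0.0000 -1.0000]
Step 1: x=[3.3200 9.6400] v=[1.6000 -1.8000]
Step 2: x=[3.8800 9.1744] v=[2.8000 -2.3280]
Step 3: x=[4.5532 8.6852] v=[3.3658 -2.4458]
Step 4: x=[5.1927 8.2655] v=[3.1973 -2.0986]
Step 5: x=[5.6626 8.0000] v=[2.3493 -1.3277]
Step 6: x=[5.8664 7.9475] v=[1.0192 -0.2627]
Max displacement = 2.0525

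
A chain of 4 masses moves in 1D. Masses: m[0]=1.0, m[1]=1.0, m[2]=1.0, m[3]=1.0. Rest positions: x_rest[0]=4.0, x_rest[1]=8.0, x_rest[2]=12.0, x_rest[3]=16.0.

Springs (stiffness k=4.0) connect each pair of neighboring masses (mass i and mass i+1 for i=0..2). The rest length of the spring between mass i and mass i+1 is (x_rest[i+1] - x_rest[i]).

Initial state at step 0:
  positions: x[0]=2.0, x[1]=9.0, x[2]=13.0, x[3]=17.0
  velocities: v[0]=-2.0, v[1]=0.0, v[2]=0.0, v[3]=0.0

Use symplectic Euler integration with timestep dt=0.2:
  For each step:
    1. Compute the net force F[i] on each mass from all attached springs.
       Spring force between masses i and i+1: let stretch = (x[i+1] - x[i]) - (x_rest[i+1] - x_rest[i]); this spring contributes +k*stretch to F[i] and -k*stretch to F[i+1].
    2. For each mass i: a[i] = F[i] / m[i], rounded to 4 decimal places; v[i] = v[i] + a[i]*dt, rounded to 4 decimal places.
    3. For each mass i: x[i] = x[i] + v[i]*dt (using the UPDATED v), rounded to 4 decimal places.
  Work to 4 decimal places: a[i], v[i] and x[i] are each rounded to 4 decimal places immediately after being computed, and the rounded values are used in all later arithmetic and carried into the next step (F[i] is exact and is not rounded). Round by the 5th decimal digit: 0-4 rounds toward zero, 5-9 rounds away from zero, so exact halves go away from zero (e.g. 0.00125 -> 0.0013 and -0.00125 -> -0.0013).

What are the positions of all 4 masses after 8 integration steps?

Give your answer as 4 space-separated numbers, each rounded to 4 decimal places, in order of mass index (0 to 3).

Answer: 4.0447 8.2504 10.5368 14.9680

Derivation:
Step 0: x=[2.0000 9.0000 13.0000 17.0000] v=[-2.0000 0.0000 0.0000 0.0000]
Step 1: x=[2.0800 8.5200 13.0000 17.0000] v=[0.4000 -2.4000 0.0000 0.0000]
Step 2: x=[2.5504 7.7264 12.9232 17.0000] v=[2.3520 -3.9680 -0.3840 0.0000]
Step 3: x=[3.2090 6.9361 12.6672 16.9877] v=[3.2928 -3.9514 -1.2800 -0.0614]
Step 4: x=[3.8239 6.4665 12.1855 16.9241] v=[3.0745 -2.3482 -2.4085 -0.3178]
Step 5: x=[4.2216 6.4891 11.5469 16.7424] v=[1.9886 0.1129 -3.1928 -0.9087]
Step 6: x=[4.3421 6.9581 10.9304 16.3694] v=[0.6026 2.3451 -3.0826 -1.8651]
Step 7: x=[4.2412 7.6441 10.5486 15.7661] v=[-0.5046 3.4301 -1.9092 -3.0163]
Step 8: x=[4.0447 8.2504 10.5368 14.9680] v=[-0.9823 3.0314 -0.0588 -3.9903]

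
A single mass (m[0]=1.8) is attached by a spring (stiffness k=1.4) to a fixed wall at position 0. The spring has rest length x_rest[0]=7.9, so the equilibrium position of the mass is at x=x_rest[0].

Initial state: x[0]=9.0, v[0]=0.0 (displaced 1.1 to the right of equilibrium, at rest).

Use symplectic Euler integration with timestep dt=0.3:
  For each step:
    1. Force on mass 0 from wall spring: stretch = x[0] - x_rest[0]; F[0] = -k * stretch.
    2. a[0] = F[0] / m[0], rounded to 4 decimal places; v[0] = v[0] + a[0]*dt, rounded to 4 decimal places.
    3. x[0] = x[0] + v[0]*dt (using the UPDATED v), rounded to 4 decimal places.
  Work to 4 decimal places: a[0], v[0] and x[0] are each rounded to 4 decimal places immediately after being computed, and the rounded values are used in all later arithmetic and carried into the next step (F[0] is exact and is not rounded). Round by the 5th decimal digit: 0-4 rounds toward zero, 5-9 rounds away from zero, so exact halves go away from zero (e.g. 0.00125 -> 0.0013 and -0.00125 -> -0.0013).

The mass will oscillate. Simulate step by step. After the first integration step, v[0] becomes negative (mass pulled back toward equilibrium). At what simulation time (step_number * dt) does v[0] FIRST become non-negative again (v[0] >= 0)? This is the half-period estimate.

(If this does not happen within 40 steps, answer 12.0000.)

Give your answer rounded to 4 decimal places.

Answer: 3.6000

Derivation:
Step 0: x=[9.0000] v=[0.0000]
Step 1: x=[8.9230] v=[-0.2567]
Step 2: x=[8.7744] v=[-0.4954]
Step 3: x=[8.5646] v=[-0.6994]
Step 4: x=[8.3083] v=[-0.8545]
Step 5: x=[8.0234] v=[-0.9498]
Step 6: x=[7.7298] v=[-0.9786]
Step 7: x=[7.4481] v=[-0.9389]
Step 8: x=[7.1981] v=[-0.8335]
Step 9: x=[6.9972] v=[-0.6697]
Step 10: x=[6.8595] v=[-0.4590]
Step 11: x=[6.7946] v=[-0.2162]
Step 12: x=[6.8071] v=[0.0417]
First v>=0 after going negative at step 12, time=3.6000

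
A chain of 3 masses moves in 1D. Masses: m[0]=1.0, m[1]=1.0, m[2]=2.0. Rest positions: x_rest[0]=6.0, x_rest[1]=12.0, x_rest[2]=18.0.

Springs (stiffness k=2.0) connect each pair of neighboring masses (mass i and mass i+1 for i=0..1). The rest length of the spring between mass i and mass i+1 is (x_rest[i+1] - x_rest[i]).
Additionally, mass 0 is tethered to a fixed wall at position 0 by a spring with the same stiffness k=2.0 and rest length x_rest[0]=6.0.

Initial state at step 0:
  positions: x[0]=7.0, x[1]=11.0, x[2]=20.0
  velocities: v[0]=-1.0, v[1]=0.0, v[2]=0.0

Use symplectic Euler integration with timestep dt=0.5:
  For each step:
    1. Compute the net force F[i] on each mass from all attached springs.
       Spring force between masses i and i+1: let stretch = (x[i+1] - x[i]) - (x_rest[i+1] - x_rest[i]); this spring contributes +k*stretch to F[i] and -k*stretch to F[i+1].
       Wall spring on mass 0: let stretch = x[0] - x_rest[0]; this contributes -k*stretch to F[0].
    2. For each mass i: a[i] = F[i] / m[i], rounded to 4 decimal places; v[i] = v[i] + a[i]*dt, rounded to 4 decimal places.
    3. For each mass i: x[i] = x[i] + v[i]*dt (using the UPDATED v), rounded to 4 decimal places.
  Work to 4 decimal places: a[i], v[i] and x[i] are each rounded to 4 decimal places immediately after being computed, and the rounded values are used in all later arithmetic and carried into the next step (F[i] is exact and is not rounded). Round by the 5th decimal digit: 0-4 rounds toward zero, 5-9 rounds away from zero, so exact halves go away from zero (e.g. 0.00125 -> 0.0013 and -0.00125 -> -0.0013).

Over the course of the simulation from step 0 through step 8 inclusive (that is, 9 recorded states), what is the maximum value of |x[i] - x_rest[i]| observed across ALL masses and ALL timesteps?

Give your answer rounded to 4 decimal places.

Answer: 2.7032

Derivation:
Step 0: x=[7.0000 11.0000 20.0000] v=[-1.0000 0.0000 0.0000]
Step 1: x=[5.0000 13.5000 19.2500] v=[-4.0000 5.0000 -1.5000]
Step 2: x=[4.7500 14.6250 18.5625] v=[-0.5000 2.2500 -1.3750]
Step 3: x=[7.0625 12.7813 18.3906] v=[4.6250 -3.6875 -0.3438]
Step 4: x=[8.7032 10.8828 18.3164] v=[3.2813 -3.7970 -0.1485]
Step 5: x=[7.0821 11.6113 17.8838] v=[-3.2423 1.4570 -0.8653]
Step 6: x=[4.1845 13.2115 17.3830] v=[-5.7952 3.2003 -1.0016]
Step 7: x=[3.7082 12.3839 17.3393] v=[-0.9527 -1.6552 -0.0874]
Step 8: x=[5.7156 9.6962 17.5568] v=[4.0148 -5.3755 0.4349]
Max displacement = 2.7032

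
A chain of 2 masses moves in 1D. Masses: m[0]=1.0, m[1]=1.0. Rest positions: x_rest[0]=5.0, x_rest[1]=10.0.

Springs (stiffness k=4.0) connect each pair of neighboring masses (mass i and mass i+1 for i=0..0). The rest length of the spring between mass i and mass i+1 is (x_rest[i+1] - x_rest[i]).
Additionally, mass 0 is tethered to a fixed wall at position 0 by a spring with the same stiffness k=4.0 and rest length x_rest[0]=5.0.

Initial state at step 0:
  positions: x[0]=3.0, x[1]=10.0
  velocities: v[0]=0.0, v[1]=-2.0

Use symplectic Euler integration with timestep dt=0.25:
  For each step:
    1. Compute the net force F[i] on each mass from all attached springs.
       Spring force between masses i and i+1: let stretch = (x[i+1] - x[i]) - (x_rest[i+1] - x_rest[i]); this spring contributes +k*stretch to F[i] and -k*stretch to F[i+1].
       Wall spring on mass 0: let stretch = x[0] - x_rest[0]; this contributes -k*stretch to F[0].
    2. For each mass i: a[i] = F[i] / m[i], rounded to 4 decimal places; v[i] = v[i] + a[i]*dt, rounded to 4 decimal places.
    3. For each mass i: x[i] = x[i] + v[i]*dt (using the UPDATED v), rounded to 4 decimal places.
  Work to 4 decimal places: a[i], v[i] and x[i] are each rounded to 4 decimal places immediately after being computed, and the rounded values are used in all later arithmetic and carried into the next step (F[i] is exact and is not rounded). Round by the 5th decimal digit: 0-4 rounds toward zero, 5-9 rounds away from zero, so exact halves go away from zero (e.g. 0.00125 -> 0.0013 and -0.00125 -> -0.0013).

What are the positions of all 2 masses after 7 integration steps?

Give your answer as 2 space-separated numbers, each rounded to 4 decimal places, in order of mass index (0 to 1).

Answer: 3.0661 10.7029

Derivation:
Step 0: x=[3.0000 10.0000] v=[0.0000 -2.0000]
Step 1: x=[4.0000 9.0000] v=[4.0000 -4.0000]
Step 2: x=[5.2500 8.0000] v=[5.0000 -4.0000]
Step 3: x=[5.8750 7.5625] v=[2.5000 -1.7500]
Step 4: x=[5.4531 7.9531] v=[-1.6875 1.5625]
Step 5: x=[4.2930 8.9687] v=[-4.6406 4.0625]
Step 6: x=[3.2285 10.0654] v=[-4.2579 4.3868]
Step 7: x=[3.0661 10.7029] v=[-0.6495 2.5499]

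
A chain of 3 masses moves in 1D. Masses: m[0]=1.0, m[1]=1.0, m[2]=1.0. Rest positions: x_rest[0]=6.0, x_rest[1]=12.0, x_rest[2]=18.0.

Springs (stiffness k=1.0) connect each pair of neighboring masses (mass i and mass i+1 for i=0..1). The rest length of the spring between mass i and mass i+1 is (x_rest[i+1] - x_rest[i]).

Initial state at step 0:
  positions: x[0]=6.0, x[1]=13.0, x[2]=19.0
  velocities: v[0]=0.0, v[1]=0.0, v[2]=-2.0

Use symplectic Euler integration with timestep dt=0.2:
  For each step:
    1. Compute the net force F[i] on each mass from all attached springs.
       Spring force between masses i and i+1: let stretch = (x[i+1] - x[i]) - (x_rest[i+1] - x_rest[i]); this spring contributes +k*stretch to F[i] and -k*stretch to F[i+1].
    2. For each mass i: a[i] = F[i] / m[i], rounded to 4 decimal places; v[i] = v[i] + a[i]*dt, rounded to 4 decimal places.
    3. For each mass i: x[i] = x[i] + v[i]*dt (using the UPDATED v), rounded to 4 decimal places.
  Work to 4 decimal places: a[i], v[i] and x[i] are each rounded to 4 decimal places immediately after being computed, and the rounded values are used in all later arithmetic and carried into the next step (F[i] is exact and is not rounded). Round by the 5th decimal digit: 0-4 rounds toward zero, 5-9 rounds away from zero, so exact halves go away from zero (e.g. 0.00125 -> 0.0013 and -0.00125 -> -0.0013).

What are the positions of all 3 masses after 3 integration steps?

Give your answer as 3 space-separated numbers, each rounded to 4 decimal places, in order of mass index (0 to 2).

Answer: 6.2237 12.7213 17.8550

Derivation:
Step 0: x=[6.0000 13.0000 19.0000] v=[0.0000 0.0000 -2.0000]
Step 1: x=[6.0400 12.9600 18.6000] v=[0.2000 -0.2000 -2.0000]
Step 2: x=[6.1168 12.8688 18.2144] v=[0.3840 -0.4560 -1.9280]
Step 3: x=[6.2237 12.7213 17.8550] v=[0.5344 -0.7373 -1.7971]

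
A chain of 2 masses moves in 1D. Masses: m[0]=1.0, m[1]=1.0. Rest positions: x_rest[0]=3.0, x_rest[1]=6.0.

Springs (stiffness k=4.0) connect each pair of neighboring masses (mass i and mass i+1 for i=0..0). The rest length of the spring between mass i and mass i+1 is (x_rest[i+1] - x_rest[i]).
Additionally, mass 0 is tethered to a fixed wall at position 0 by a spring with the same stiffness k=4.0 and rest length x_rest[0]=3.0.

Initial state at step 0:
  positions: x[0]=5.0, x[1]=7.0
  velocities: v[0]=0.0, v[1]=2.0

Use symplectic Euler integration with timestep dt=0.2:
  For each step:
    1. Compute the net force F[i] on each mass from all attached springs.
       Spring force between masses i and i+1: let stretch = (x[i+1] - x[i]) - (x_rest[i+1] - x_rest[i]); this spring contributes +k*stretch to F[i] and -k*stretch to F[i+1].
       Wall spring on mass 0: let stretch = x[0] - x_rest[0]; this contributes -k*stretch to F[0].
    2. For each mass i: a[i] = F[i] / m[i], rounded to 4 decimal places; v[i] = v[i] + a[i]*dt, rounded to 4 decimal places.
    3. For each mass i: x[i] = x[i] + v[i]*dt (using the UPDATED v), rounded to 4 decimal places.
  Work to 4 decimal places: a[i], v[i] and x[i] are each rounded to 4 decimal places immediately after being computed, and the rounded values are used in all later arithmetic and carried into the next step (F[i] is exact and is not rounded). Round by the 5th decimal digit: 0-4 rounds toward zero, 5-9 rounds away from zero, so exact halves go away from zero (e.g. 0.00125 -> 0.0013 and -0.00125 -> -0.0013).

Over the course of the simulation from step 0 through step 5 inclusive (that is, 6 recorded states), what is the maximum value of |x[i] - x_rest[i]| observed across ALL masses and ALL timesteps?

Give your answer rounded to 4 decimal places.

Step 0: x=[5.0000 7.0000] v=[0.0000 2.0000]
Step 1: x=[4.5200 7.5600] v=[-2.4000 2.8000]
Step 2: x=[3.8032 8.1136] v=[-3.5840 2.7680]
Step 3: x=[3.1676 8.4575] v=[-3.1782 1.7197]
Step 4: x=[2.8715 8.4351] v=[-1.4804 -0.1122]
Step 5: x=[3.0062 8.0025] v=[0.6733 -2.1631]
Max displacement = 2.4575

Answer: 2.4575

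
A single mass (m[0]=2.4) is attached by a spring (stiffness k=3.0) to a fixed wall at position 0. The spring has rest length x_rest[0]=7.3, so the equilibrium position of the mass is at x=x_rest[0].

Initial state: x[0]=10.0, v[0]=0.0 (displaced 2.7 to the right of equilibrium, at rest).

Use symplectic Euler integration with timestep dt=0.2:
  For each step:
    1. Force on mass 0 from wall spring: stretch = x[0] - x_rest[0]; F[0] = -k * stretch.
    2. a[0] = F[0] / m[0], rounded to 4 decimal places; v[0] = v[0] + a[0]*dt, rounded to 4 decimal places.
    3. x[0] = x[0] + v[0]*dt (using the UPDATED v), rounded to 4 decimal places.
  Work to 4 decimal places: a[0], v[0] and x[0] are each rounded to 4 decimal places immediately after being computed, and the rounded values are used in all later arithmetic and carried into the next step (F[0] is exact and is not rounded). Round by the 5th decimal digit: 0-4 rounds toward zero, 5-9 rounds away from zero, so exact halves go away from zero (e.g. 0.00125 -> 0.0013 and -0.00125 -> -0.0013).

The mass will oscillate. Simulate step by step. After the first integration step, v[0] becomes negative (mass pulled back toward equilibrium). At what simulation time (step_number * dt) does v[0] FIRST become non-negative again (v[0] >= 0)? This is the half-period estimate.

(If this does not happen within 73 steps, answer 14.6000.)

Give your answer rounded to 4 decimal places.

Answer: 3.0000

Derivation:
Step 0: x=[10.0000] v=[0.0000]
Step 1: x=[9.8650] v=[-0.6750]
Step 2: x=[9.6017] v=[-1.3163]
Step 3: x=[9.2234] v=[-1.8917]
Step 4: x=[8.7489] v=[-2.3726]
Step 5: x=[8.2019] v=[-2.7348]
Step 6: x=[7.6098] v=[-2.9603]
Step 7: x=[7.0022] v=[-3.0378]
Step 8: x=[6.4095] v=[-2.9633]
Step 9: x=[5.8614] v=[-2.7407]
Step 10: x=[5.3852] v=[-2.3810]
Step 11: x=[5.0047] v=[-1.9023]
Step 12: x=[4.7390] v=[-1.3285]
Step 13: x=[4.6014] v=[-0.6882]
Step 14: x=[4.5987] v=[-0.0135]
Step 15: x=[4.7311] v=[0.6618]
First v>=0 after going negative at step 15, time=3.0000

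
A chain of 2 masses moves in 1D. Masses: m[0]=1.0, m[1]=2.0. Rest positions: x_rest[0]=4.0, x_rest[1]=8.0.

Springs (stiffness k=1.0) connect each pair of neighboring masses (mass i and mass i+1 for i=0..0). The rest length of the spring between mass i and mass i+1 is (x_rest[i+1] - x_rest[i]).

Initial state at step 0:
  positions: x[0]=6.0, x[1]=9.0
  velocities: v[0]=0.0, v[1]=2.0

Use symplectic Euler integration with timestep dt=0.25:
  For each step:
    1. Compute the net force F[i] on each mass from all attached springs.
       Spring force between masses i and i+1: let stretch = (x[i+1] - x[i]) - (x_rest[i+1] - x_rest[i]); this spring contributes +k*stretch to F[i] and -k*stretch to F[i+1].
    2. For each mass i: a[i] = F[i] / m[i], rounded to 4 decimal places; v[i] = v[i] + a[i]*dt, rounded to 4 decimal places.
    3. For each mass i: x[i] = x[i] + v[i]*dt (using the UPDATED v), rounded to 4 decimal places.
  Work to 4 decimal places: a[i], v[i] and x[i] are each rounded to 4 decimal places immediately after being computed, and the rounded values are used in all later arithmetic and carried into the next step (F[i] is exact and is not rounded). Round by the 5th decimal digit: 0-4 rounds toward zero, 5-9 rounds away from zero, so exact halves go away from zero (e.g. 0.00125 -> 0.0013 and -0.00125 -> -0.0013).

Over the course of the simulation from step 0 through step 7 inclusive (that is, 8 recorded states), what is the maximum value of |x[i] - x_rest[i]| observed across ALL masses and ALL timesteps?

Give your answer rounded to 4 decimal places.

Step 0: x=[6.0000 9.0000] v=[0.0000 2.0000]
Step 1: x=[5.9375 9.5313] v=[-0.2500 2.1250]
Step 2: x=[5.8496 10.0753] v=[-0.3516 2.1758]
Step 3: x=[5.7758 10.6122] v=[-0.2952 2.1476]
Step 4: x=[5.7543 11.1230] v=[-0.0861 2.0431]
Step 5: x=[5.8183 11.5910] v=[0.2561 1.8720]
Step 6: x=[5.9931 12.0036] v=[0.6993 1.6504]
Step 7: x=[6.2936 12.3534] v=[1.2019 1.3991]
Max displacement = 4.3534

Answer: 4.3534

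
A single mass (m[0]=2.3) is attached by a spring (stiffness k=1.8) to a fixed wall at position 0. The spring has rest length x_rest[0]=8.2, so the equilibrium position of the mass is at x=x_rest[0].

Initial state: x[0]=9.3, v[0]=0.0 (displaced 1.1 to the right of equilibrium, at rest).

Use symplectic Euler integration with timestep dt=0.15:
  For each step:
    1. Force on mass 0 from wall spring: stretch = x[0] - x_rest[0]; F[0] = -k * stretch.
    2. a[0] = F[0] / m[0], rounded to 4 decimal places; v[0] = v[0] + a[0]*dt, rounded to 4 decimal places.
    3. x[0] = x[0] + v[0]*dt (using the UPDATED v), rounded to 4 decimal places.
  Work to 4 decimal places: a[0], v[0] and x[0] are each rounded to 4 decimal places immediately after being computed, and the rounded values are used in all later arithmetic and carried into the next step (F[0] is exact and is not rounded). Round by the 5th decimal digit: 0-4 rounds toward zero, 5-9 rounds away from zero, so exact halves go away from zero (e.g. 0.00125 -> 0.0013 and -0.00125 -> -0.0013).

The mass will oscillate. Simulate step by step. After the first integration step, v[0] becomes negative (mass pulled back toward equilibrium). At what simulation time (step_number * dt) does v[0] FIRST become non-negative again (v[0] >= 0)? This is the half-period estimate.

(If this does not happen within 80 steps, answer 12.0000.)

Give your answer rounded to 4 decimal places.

Step 0: x=[9.3000] v=[0.0000]
Step 1: x=[9.2806] v=[-0.1291]
Step 2: x=[9.2422] v=[-0.2560]
Step 3: x=[9.1855] v=[-0.3783]
Step 4: x=[9.1114] v=[-0.4940]
Step 5: x=[9.0213] v=[-0.6010]
Step 6: x=[8.9167] v=[-0.6974]
Step 7: x=[8.7995] v=[-0.7815]
Step 8: x=[8.6717] v=[-0.8519]
Step 9: x=[8.5356] v=[-0.9073]
Step 10: x=[8.3936] v=[-0.9467]
Step 11: x=[8.2482] v=[-0.9694]
Step 12: x=[8.1019] v=[-0.9751]
Step 13: x=[7.9574] v=[-0.9636]
Step 14: x=[7.8171] v=[-0.9351]
Step 15: x=[7.6836] v=[-0.8901]
Step 16: x=[7.5592] v=[-0.8295]
Step 17: x=[7.4461] v=[-0.7543]
Step 18: x=[7.3462] v=[-0.6658]
Step 19: x=[7.2614] v=[-0.5656]
Step 20: x=[7.1931] v=[-0.4554]
Step 21: x=[7.1425] v=[-0.3372]
Step 22: x=[7.1105] v=[-0.2131]
Step 23: x=[7.0977] v=[-0.0852]
Step 24: x=[7.1043] v=[0.0442]
First v>=0 after going negative at step 24, time=3.6000

Answer: 3.6000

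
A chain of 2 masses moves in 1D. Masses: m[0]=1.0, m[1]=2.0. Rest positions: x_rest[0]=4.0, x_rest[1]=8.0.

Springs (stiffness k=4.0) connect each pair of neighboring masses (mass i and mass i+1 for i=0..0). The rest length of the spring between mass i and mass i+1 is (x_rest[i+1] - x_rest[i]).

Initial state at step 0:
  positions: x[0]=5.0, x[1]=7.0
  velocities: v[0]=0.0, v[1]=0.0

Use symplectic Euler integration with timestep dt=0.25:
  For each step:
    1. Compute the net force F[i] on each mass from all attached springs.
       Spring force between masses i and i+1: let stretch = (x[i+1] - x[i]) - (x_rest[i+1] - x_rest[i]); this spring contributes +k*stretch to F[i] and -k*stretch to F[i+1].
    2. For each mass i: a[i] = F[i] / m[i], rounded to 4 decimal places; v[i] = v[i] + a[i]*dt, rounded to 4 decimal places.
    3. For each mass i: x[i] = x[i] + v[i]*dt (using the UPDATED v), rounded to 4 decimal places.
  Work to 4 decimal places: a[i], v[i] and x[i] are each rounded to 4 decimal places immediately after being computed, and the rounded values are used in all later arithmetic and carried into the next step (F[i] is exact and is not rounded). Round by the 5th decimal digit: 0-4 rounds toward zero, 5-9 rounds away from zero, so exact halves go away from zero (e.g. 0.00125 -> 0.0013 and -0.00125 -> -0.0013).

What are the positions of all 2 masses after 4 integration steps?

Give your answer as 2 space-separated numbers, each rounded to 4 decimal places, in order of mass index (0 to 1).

Answer: 2.3467 8.3268

Derivation:
Step 0: x=[5.0000 7.0000] v=[0.0000 0.0000]
Step 1: x=[4.5000 7.2500] v=[-2.0000 1.0000]
Step 2: x=[3.6875 7.6563] v=[-3.2500 1.6250]
Step 3: x=[2.8672 8.0665] v=[-3.2812 1.6406]
Step 4: x=[2.3467 8.3268] v=[-2.0819 1.0410]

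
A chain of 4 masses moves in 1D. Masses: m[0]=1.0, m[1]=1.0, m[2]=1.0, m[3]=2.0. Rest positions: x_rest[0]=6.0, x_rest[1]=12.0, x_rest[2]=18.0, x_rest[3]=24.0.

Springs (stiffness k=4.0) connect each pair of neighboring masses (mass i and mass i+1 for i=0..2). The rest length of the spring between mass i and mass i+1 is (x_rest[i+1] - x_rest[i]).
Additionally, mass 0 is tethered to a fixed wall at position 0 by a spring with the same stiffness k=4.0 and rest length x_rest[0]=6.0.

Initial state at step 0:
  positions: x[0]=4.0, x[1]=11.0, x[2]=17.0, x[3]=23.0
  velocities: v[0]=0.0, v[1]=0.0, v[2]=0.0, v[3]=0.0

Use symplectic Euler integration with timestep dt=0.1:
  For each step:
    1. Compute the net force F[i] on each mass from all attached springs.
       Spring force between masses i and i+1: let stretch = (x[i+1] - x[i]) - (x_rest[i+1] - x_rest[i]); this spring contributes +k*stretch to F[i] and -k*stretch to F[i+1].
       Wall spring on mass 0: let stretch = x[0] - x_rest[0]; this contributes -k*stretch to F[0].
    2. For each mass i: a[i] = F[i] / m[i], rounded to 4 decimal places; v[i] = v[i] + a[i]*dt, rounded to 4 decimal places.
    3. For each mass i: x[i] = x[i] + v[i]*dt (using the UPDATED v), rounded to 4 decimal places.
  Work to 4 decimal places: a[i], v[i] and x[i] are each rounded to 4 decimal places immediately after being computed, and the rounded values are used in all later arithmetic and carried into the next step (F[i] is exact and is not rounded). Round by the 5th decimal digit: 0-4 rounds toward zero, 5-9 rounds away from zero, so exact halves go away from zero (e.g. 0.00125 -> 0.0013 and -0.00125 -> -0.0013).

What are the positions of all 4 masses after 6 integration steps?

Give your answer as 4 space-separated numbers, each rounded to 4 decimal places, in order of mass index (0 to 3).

Step 0: x=[4.0000 11.0000 17.0000 23.0000] v=[0.0000 0.0000 0.0000 0.0000]
Step 1: x=[4.1200 10.9600 17.0000 23.0000] v=[1.2000 -0.4000 0.0000 0.0000]
Step 2: x=[4.3488 10.8880 16.9984 23.0000] v=[2.2880 -0.7200 -0.0160 0.0000]
Step 3: x=[4.6652 10.7989 16.9925 23.0000] v=[3.1642 -0.8915 -0.0595 -0.0003]
Step 4: x=[5.0404 10.7122 16.9791 22.9998] v=[3.7516 -0.8675 -0.1339 -0.0018]
Step 5: x=[5.4408 10.6493 16.9559 22.9992] v=[4.0042 -0.6295 -0.2324 -0.0059]
Step 6: x=[5.8319 10.6303 16.9221 22.9977] v=[3.9113 -0.1903 -0.3377 -0.0146]

Answer: 5.8319 10.6303 16.9221 22.9977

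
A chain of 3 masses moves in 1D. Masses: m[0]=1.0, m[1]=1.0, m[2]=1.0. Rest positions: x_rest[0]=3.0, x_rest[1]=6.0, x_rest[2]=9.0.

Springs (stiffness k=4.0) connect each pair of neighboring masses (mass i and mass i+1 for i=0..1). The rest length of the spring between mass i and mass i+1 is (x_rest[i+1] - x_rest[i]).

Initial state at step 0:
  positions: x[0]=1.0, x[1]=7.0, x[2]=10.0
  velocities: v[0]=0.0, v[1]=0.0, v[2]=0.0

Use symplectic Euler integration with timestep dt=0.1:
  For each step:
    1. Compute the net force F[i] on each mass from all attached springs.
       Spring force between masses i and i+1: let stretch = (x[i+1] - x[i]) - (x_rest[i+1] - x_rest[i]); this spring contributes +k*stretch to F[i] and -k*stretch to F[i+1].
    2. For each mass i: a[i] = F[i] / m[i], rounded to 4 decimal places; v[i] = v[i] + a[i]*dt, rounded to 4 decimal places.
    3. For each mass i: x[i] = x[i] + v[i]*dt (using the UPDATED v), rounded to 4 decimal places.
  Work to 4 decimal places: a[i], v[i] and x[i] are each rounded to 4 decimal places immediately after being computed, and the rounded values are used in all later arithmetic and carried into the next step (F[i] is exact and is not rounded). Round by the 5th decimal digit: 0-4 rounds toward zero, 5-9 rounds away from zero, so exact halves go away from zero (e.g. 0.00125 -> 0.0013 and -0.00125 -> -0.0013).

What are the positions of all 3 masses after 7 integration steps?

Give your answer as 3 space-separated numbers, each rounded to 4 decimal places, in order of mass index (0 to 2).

Step 0: x=[1.0000 7.0000 10.0000] v=[0.0000 0.0000 0.0000]
Step 1: x=[1.1200 6.8800 10.0000] v=[1.2000 -1.2000 0.0000]
Step 2: x=[1.3504 6.6544 9.9952] v=[2.3040 -2.2560 -0.0480]
Step 3: x=[1.6730 6.3503 9.9768] v=[3.2256 -3.0413 -0.1843]
Step 4: x=[2.0627 6.0041 9.9333] v=[3.8965 -3.4616 -0.4349]
Step 5: x=[2.4900 5.6575 9.8526] v=[4.2731 -3.4665 -0.8066]
Step 6: x=[2.9240 5.3520 9.7241] v=[4.3401 -3.0555 -1.2846]
Step 7: x=[3.3351 5.1242 9.5408] v=[4.1113 -2.2779 -1.8334]

Answer: 3.3351 5.1242 9.5408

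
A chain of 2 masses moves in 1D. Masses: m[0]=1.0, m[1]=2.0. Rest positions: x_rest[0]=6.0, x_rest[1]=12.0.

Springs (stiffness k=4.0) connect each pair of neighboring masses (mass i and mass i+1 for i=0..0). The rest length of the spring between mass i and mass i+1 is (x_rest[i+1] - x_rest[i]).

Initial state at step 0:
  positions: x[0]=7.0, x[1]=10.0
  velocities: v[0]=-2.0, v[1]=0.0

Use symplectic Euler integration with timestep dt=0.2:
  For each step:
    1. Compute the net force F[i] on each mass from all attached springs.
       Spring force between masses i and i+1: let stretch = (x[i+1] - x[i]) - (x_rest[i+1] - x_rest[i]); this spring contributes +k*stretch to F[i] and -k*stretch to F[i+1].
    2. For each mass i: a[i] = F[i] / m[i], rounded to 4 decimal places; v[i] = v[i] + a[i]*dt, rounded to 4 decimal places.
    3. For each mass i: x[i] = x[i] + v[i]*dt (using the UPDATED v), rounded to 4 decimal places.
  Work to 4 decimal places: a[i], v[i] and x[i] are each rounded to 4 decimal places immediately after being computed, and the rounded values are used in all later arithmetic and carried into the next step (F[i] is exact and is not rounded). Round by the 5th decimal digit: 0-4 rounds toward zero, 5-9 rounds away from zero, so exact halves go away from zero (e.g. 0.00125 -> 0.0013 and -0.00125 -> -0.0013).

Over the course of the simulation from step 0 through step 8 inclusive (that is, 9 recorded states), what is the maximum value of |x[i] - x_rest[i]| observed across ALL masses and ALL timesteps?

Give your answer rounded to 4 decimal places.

Answer: 3.9531

Derivation:
Step 0: x=[7.0000 10.0000] v=[-2.0000 0.0000]
Step 1: x=[6.1200 10.2400] v=[-4.4000 1.2000]
Step 2: x=[4.9392 10.6304] v=[-5.9040 1.9520]
Step 3: x=[3.7090 11.0455] v=[-6.1510 2.0755]
Step 4: x=[2.6926 11.3537] v=[-5.0818 1.5409]
Step 5: x=[2.1020 11.4490] v=[-2.9529 0.4765]
Step 6: x=[2.0469 11.2765] v=[-0.2753 -0.8623]
Step 7: x=[2.5086 10.8457] v=[2.3084 -2.1541]
Step 8: x=[3.3442 10.2279] v=[4.1781 -3.0889]
Max displacement = 3.9531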